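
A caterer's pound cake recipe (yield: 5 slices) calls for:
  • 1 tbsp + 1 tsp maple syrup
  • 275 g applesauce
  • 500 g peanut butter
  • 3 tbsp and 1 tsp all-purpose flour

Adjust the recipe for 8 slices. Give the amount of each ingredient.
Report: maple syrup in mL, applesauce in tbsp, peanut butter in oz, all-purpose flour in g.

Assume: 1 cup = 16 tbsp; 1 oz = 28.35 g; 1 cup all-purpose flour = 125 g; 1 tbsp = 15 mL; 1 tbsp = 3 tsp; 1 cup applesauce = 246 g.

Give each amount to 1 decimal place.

maple syrup: 32.0 mL; applesauce: 28.6 tbsp; peanut butter: 28.2 oz; all-purpose flour: 41.7 g

Scaling factor: 8/5 = 1.6.
maple syrup: (1 tbsp + 1 tsp = 4/3 tbsp) × 8/5 × 15 mL/tbsp = 32.0 mL
applesauce: 275 g × 8/5 ÷ 246 g/cup × 16 tbsp/cup ≈ 28.6 tbsp
peanut butter: 500 g × 8/5 ÷ 28.35 g/oz ≈ 28.2 oz
all-purpose flour: (3 tbsp + 1 tsp = 10/3 tbsp) × 8/5 ÷ 16 tbsp/cup × 125 g/cup ≈ 41.7 g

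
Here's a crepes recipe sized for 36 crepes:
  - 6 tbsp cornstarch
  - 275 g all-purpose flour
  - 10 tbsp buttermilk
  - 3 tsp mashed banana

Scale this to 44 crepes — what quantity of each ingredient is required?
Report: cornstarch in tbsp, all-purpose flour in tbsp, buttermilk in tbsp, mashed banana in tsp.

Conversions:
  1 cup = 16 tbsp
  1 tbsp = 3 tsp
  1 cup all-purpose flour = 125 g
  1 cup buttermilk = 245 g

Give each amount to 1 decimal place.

cornstarch: 7.3 tbsp; all-purpose flour: 43.0 tbsp; buttermilk: 12.2 tbsp; mashed banana: 3.7 tsp

Scaling factor: 44/36 = 11/9.
cornstarch: 6 tbsp × 11/9 ≈ 7.3 tbsp
all-purpose flour: 275 g × 11/9 ÷ 125 g/cup × 16 tbsp/cup ≈ 43.0 tbsp
buttermilk: 10 tbsp × 11/9 ≈ 12.2 tbsp
mashed banana: 3 tsp × 11/9 ≈ 3.7 tsp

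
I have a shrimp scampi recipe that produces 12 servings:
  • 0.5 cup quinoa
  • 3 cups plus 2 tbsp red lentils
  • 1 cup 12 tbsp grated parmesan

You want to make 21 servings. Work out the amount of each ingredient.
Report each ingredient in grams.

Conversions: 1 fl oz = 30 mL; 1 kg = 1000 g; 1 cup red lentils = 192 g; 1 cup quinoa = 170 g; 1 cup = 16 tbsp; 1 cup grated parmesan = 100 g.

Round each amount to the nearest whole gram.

Scaling factor: 21/12 = 7/4 = 1.75.
quinoa: 0.5 cup × 7/4 × 170 g/cup ≈ 149 g
red lentils: (3 cup + 2 tbsp = 3.125 cup) × 7/4 × 192 g/cup = 1050 g
grated parmesan: (1 cup + 12 tbsp = 1.75 cup) × 7/4 × 100 g/cup ≈ 306 g

quinoa: 149 g; red lentils: 1050 g; grated parmesan: 306 g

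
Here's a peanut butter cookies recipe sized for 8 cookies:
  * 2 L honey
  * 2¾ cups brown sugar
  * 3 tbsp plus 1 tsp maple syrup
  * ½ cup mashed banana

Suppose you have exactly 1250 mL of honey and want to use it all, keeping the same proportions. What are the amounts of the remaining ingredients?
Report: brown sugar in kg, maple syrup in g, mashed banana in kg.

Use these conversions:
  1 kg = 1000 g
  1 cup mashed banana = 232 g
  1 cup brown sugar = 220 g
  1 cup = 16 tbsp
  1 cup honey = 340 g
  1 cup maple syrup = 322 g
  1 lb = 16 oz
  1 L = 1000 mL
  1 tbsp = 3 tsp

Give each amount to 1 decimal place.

brown sugar: 0.4 kg; maple syrup: 41.9 g; mashed banana: 0.1 kg

The original recipe has 2000 mL of honey, so the scaling factor is 1250 ÷ 2000 = 5/8 = 0.625.
brown sugar: 2.75 cup × 5/8 × 220 g/cup ÷ 1000 g/kg ≈ 0.4 kg
maple syrup: (3 tbsp + 1 tsp = 10/3 tbsp) × 5/8 ÷ 16 tbsp/cup × 322 g/cup ≈ 41.9 g
mashed banana: 0.5 cup × 5/8 × 232 g/cup ÷ 1000 g/kg ≈ 0.1 kg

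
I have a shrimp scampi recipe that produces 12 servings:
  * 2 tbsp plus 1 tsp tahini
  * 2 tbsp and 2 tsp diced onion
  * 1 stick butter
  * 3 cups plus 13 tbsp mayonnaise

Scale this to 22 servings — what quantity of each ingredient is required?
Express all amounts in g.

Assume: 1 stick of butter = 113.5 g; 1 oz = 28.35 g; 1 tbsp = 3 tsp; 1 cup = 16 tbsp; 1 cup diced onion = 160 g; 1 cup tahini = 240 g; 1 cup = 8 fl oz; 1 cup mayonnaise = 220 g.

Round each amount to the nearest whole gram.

tahini: 64 g; diced onion: 49 g; butter: 208 g; mayonnaise: 1538 g

Scaling factor: 22/12 = 11/6.
tahini: (2 tbsp + 1 tsp = 7/3 tbsp) × 11/6 ÷ 16 tbsp/cup × 240 g/cup ≈ 64 g
diced onion: (2 tbsp + 2 tsp = 8/3 tbsp) × 11/6 ÷ 16 tbsp/cup × 160 g/cup ≈ 49 g
butter: 1 stick × 11/6 × 113.5 g/stick ≈ 208 g
mayonnaise: (3 cup + 13 tbsp = 3.8125 cup) × 11/6 × 220 g/cup ≈ 1538 g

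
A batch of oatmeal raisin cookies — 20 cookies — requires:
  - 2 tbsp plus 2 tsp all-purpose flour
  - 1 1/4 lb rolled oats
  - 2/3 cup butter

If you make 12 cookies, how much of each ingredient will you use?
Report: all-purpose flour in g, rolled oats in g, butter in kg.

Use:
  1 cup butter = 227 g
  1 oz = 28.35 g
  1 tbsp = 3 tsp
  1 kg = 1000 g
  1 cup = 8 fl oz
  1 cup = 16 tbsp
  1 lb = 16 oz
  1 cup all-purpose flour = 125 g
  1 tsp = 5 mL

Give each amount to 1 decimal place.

all-purpose flour: 12.5 g; rolled oats: 340.2 g; butter: 0.1 kg

Scaling factor: 12/20 = 3/5 = 0.6.
all-purpose flour: (2 tbsp + 2 tsp = 8/3 tbsp) × 3/5 ÷ 16 tbsp/cup × 125 g/cup = 12.5 g
rolled oats: 1.25 lb × 3/5 × 16 oz/lb × 28.35 g/oz = 340.2 g
butter: 2/3 cup × 3/5 × 227 g/cup ÷ 1000 g/kg ≈ 0.1 kg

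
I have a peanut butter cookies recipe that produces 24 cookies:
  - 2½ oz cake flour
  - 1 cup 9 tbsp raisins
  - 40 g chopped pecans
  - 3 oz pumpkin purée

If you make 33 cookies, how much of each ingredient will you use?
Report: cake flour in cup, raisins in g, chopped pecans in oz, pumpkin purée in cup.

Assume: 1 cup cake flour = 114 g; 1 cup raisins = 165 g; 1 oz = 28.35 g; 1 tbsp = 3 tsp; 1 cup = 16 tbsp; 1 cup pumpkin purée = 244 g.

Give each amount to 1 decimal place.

cake flour: 0.9 cup; raisins: 354.5 g; chopped pecans: 1.9 oz; pumpkin purée: 0.5 cup

Scaling factor: 33/24 = 11/8 = 1.375.
cake flour: 2.5 oz × 11/8 × 28.35 g/oz ÷ 114 g/cup ≈ 0.9 cup
raisins: (1 cup + 9 tbsp = 1.5625 cup) × 11/8 × 165 g/cup ≈ 354.5 g
chopped pecans: 40 g × 11/8 ÷ 28.35 g/oz ≈ 1.9 oz
pumpkin purée: 3 oz × 11/8 × 28.35 g/oz ÷ 244 g/cup ≈ 0.5 cup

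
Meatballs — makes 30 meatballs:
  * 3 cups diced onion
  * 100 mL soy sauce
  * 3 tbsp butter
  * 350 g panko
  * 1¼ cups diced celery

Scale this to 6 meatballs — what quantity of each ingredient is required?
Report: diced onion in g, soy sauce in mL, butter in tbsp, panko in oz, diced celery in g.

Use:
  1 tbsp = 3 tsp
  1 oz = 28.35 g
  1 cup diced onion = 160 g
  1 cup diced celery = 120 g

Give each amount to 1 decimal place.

diced onion: 96.0 g; soy sauce: 20.0 mL; butter: 0.6 tbsp; panko: 2.5 oz; diced celery: 30.0 g

Scaling factor: 6/30 = 1/5 = 0.2.
diced onion: 3 cup × 1/5 × 160 g/cup = 96.0 g
soy sauce: 100 mL × 1/5 = 20.0 mL
butter: 3 tbsp × 1/5 = 0.6 tbsp
panko: 350 g × 1/5 ÷ 28.35 g/oz ≈ 2.5 oz
diced celery: 1.25 cup × 1/5 × 120 g/cup = 30.0 g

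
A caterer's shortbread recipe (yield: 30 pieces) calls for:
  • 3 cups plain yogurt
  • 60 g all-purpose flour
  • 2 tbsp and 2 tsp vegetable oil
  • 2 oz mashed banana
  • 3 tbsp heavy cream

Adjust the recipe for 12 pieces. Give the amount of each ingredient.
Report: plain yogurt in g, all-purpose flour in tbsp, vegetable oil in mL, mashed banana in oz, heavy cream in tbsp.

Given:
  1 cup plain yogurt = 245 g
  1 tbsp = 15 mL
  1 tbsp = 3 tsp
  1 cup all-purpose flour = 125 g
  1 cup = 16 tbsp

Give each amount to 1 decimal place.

plain yogurt: 294.0 g; all-purpose flour: 3.1 tbsp; vegetable oil: 16.0 mL; mashed banana: 0.8 oz; heavy cream: 1.2 tbsp

Scaling factor: 12/30 = 2/5 = 0.4.
plain yogurt: 3 cup × 2/5 × 245 g/cup = 294.0 g
all-purpose flour: 60 g × 2/5 ÷ 125 g/cup × 16 tbsp/cup ≈ 3.1 tbsp
vegetable oil: (2 tbsp + 2 tsp = 8/3 tbsp) × 2/5 × 15 mL/tbsp = 16.0 mL
mashed banana: 2 oz × 2/5 = 0.8 oz
heavy cream: 3 tbsp × 2/5 = 1.2 tbsp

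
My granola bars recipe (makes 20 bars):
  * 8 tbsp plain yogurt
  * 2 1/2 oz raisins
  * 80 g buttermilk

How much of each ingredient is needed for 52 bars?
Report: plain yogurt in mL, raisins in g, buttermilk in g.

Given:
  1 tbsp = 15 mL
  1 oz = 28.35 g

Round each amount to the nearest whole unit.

plain yogurt: 312 mL; raisins: 184 g; buttermilk: 208 g

Scaling factor: 52/20 = 13/5 = 2.6.
plain yogurt: 8 tbsp × 13/5 × 15 mL/tbsp = 312 mL
raisins: 2.5 oz × 13/5 × 28.35 g/oz ≈ 184 g
buttermilk: 80 g × 13/5 = 208 g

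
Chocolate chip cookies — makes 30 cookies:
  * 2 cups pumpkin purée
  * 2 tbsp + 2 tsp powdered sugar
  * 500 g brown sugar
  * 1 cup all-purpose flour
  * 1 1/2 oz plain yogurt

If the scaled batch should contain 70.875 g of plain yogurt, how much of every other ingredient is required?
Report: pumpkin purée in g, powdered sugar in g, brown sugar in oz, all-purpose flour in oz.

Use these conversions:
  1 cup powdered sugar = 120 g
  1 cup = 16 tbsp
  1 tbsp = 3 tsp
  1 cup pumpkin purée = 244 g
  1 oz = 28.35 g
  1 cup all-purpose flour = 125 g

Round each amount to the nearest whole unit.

The original recipe has 42.525 g of plain yogurt, so the scaling factor is 70.875 ÷ 42.525 = 5/3.
pumpkin purée: 2 cup × 5/3 × 244 g/cup ≈ 813 g
powdered sugar: (2 tbsp + 2 tsp = 8/3 tbsp) × 5/3 ÷ 16 tbsp/cup × 120 g/cup ≈ 33 g
brown sugar: 500 g × 5/3 ÷ 28.35 g/oz ≈ 29 oz
all-purpose flour: 1 cup × 5/3 × 125 g/cup ÷ 28.35 g/oz ≈ 7 oz

pumpkin purée: 813 g; powdered sugar: 33 g; brown sugar: 29 oz; all-purpose flour: 7 oz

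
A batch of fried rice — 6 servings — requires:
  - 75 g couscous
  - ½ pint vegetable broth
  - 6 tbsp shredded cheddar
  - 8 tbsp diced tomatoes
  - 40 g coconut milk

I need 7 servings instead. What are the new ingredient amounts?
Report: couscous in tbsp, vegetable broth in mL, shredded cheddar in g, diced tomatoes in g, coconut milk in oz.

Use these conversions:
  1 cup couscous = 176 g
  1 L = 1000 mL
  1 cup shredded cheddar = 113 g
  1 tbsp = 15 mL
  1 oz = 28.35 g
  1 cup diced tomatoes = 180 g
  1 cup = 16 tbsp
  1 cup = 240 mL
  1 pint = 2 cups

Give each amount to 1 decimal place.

Scaling factor: 7/6.
couscous: 75 g × 7/6 ÷ 176 g/cup × 16 tbsp/cup ≈ 8.0 tbsp
vegetable broth: 0.5 pint × 7/6 × 2 cup/pint × 240 mL/cup = 280.0 mL
shredded cheddar: 6 tbsp × 7/6 ÷ 16 tbsp/cup × 113 g/cup ≈ 49.4 g
diced tomatoes: 8 tbsp × 7/6 ÷ 16 tbsp/cup × 180 g/cup = 105.0 g
coconut milk: 40 g × 7/6 ÷ 28.35 g/oz ≈ 1.6 oz

couscous: 8.0 tbsp; vegetable broth: 280.0 mL; shredded cheddar: 49.4 g; diced tomatoes: 105.0 g; coconut milk: 1.6 oz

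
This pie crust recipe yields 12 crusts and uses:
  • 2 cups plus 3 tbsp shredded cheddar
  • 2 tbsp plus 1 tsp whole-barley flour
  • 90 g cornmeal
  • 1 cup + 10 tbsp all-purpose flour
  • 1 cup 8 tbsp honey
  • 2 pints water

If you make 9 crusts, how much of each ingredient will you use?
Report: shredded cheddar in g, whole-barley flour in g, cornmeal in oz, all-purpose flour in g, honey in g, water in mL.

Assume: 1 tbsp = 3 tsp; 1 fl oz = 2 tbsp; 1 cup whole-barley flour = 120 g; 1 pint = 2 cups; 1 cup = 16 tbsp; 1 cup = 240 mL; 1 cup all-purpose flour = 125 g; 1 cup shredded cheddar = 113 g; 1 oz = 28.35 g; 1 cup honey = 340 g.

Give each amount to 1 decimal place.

Scaling factor: 9/12 = 3/4 = 0.75.
shredded cheddar: (2 cup + 3 tbsp = 2.1875 cup) × 3/4 × 113 g/cup ≈ 185.4 g
whole-barley flour: (2 tbsp + 1 tsp = 7/3 tbsp) × 3/4 ÷ 16 tbsp/cup × 120 g/cup ≈ 13.1 g
cornmeal: 90 g × 3/4 ÷ 28.35 g/oz ≈ 2.4 oz
all-purpose flour: (1 cup + 10 tbsp = 1.625 cup) × 3/4 × 125 g/cup ≈ 152.3 g
honey: (1 cup + 8 tbsp = 1.5 cup) × 3/4 × 340 g/cup = 382.5 g
water: 2 pint × 3/4 × 2 cup/pint × 240 mL/cup = 720.0 mL

shredded cheddar: 185.4 g; whole-barley flour: 13.1 g; cornmeal: 2.4 oz; all-purpose flour: 152.3 g; honey: 382.5 g; water: 720.0 mL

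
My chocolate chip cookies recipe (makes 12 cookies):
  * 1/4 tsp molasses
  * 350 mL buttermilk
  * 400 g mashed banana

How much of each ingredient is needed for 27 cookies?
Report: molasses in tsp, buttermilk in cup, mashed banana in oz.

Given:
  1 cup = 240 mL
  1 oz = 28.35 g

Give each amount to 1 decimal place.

molasses: 0.6 tsp; buttermilk: 3.3 cup; mashed banana: 31.7 oz

Scaling factor: 27/12 = 9/4 = 2.25.
molasses: 0.25 tsp × 9/4 ≈ 0.6 tsp
buttermilk: 350 mL × 9/4 ÷ 240 mL/cup ≈ 3.3 cup
mashed banana: 400 g × 9/4 ÷ 28.35 g/oz ≈ 31.7 oz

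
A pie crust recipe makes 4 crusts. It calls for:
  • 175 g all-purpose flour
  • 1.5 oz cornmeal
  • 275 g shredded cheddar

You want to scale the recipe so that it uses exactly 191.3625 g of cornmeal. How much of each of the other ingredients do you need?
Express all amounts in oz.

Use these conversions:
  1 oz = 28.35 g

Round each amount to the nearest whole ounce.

all-purpose flour: 28 oz; shredded cheddar: 44 oz

The original recipe has 42.525 g of cornmeal, so the scaling factor is 191.3625 ÷ 42.525 = 9/2 = 4.5.
all-purpose flour: 175 g × 9/2 ÷ 28.35 g/oz ≈ 28 oz
shredded cheddar: 275 g × 9/2 ÷ 28.35 g/oz ≈ 44 oz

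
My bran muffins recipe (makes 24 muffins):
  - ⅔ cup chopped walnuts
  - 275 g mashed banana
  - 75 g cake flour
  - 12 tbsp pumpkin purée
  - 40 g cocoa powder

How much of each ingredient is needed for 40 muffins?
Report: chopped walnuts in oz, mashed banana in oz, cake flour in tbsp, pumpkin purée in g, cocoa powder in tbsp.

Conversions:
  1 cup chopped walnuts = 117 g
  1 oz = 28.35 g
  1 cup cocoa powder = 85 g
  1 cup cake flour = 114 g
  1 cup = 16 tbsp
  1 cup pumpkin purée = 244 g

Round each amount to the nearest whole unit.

Scaling factor: 40/24 = 5/3.
chopped walnuts: 2/3 cup × 5/3 × 117 g/cup ÷ 28.35 g/oz ≈ 5 oz
mashed banana: 275 g × 5/3 ÷ 28.35 g/oz ≈ 16 oz
cake flour: 75 g × 5/3 ÷ 114 g/cup × 16 tbsp/cup ≈ 18 tbsp
pumpkin purée: 12 tbsp × 5/3 ÷ 16 tbsp/cup × 244 g/cup = 305 g
cocoa powder: 40 g × 5/3 ÷ 85 g/cup × 16 tbsp/cup ≈ 13 tbsp

chopped walnuts: 5 oz; mashed banana: 16 oz; cake flour: 18 tbsp; pumpkin purée: 305 g; cocoa powder: 13 tbsp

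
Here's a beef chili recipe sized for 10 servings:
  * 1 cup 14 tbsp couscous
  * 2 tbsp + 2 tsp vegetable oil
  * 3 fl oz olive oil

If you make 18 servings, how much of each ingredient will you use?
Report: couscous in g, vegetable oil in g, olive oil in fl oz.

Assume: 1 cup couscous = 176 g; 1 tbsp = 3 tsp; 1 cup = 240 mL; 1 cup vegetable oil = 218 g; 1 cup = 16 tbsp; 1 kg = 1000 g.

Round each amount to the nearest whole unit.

Scaling factor: 18/10 = 9/5 = 1.8.
couscous: (1 cup + 14 tbsp = 1.875 cup) × 9/5 × 176 g/cup = 594 g
vegetable oil: (2 tbsp + 2 tsp = 8/3 tbsp) × 9/5 ÷ 16 tbsp/cup × 218 g/cup ≈ 65 g
olive oil: 3 fl oz × 9/5 ≈ 5 fl oz

couscous: 594 g; vegetable oil: 65 g; olive oil: 5 fl oz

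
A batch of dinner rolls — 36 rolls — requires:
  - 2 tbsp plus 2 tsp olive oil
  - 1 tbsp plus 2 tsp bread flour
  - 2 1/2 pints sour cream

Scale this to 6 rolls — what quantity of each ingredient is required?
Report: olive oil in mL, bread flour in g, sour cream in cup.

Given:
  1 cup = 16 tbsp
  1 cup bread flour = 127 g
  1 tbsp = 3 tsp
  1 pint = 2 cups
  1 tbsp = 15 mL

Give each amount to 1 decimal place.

Scaling factor: 6/36 = 1/6.
olive oil: (2 tbsp + 2 tsp = 8/3 tbsp) × 1/6 × 15 mL/tbsp ≈ 6.7 mL
bread flour: (1 tbsp + 2 tsp = 5/3 tbsp) × 1/6 ÷ 16 tbsp/cup × 127 g/cup ≈ 2.2 g
sour cream: 2.5 pint × 1/6 × 2 cup/pint ≈ 0.8 cup

olive oil: 6.7 mL; bread flour: 2.2 g; sour cream: 0.8 cup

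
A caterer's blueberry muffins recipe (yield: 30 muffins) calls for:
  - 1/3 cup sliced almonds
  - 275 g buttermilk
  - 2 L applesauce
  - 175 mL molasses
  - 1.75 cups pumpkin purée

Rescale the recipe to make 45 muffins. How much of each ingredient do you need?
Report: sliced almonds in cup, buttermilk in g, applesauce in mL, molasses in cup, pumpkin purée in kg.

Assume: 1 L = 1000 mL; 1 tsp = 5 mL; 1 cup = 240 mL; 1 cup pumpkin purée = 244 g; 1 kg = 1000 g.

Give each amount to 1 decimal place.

Scaling factor: 45/30 = 3/2 = 1.5.
sliced almonds: 1/3 cup × 3/2 = 0.5 cup
buttermilk: 275 g × 3/2 = 412.5 g
applesauce: 2 L × 3/2 × 1000 mL/L = 3000.0 mL
molasses: 175 mL × 3/2 ÷ 240 mL/cup ≈ 1.1 cup
pumpkin purée: 1.75 cup × 3/2 × 244 g/cup ÷ 1000 g/kg ≈ 0.6 kg

sliced almonds: 0.5 cup; buttermilk: 412.5 g; applesauce: 3000.0 mL; molasses: 1.1 cup; pumpkin purée: 0.6 kg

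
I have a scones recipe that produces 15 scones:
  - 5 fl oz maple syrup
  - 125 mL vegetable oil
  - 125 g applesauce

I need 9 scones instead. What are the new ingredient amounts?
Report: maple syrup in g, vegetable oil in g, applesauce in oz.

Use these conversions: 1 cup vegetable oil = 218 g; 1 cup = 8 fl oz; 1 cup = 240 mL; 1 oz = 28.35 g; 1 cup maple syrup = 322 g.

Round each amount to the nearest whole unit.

Scaling factor: 9/15 = 3/5 = 0.6.
maple syrup: 5 fl oz × 3/5 ÷ 8 fl oz/cup × 322 g/cup ≈ 121 g
vegetable oil: 125 mL × 3/5 ÷ 240 mL/cup × 218 g/cup ≈ 68 g
applesauce: 125 g × 3/5 ÷ 28.35 g/oz ≈ 3 oz

maple syrup: 121 g; vegetable oil: 68 g; applesauce: 3 oz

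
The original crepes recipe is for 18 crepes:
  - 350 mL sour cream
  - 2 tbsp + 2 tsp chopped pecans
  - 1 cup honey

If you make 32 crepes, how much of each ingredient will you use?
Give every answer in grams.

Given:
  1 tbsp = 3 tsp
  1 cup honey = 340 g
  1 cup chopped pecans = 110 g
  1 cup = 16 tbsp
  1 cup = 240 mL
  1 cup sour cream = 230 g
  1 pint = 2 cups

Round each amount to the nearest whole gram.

Scaling factor: 32/18 = 16/9.
sour cream: 350 mL × 16/9 ÷ 240 mL/cup × 230 g/cup ≈ 596 g
chopped pecans: (2 tbsp + 2 tsp = 8/3 tbsp) × 16/9 ÷ 16 tbsp/cup × 110 g/cup ≈ 33 g
honey: 1 cup × 16/9 × 340 g/cup ≈ 604 g

sour cream: 596 g; chopped pecans: 33 g; honey: 604 g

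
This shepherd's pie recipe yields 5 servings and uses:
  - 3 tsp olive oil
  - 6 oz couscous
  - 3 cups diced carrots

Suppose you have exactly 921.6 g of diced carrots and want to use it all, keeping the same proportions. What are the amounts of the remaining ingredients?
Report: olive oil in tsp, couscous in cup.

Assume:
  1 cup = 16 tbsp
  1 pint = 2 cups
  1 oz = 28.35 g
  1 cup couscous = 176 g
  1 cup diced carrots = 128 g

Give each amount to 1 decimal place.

olive oil: 7.2 tsp; couscous: 2.3 cup

The original recipe has 384 g of diced carrots, so the scaling factor is 921.6 ÷ 384 = 12/5 = 2.4.
olive oil: 3 tsp × 12/5 = 7.2 tsp
couscous: 6 oz × 12/5 × 28.35 g/oz ÷ 176 g/cup ≈ 2.3 cup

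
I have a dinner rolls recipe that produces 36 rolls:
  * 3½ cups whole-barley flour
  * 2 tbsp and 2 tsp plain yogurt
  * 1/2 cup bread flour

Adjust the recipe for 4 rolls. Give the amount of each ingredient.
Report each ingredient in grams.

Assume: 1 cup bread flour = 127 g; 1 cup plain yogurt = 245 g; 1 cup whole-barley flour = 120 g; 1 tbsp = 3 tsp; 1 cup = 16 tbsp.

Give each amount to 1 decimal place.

whole-barley flour: 46.7 g; plain yogurt: 4.5 g; bread flour: 7.1 g

Scaling factor: 4/36 = 1/9.
whole-barley flour: 3.5 cup × 1/9 × 120 g/cup ≈ 46.7 g
plain yogurt: (2 tbsp + 2 tsp = 8/3 tbsp) × 1/9 ÷ 16 tbsp/cup × 245 g/cup ≈ 4.5 g
bread flour: 0.5 cup × 1/9 × 127 g/cup ≈ 7.1 g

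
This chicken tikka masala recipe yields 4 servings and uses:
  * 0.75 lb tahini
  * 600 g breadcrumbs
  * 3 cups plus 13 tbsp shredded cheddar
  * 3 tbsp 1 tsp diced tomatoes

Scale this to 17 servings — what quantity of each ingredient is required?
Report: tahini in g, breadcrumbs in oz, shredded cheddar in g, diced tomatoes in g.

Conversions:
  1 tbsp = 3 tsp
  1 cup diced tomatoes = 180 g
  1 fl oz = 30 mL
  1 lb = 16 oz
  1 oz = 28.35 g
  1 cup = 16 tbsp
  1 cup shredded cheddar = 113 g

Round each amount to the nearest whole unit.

Scaling factor: 17/4 = 4.25.
tahini: 0.75 lb × 17/4 × 16 oz/lb × 28.35 g/oz ≈ 1446 g
breadcrumbs: 600 g × 17/4 ÷ 28.35 g/oz ≈ 90 oz
shredded cheddar: (3 cup + 13 tbsp = 3.8125 cup) × 17/4 × 113 g/cup ≈ 1831 g
diced tomatoes: (3 tbsp + 1 tsp = 10/3 tbsp) × 17/4 ÷ 16 tbsp/cup × 180 g/cup ≈ 159 g

tahini: 1446 g; breadcrumbs: 90 oz; shredded cheddar: 1831 g; diced tomatoes: 159 g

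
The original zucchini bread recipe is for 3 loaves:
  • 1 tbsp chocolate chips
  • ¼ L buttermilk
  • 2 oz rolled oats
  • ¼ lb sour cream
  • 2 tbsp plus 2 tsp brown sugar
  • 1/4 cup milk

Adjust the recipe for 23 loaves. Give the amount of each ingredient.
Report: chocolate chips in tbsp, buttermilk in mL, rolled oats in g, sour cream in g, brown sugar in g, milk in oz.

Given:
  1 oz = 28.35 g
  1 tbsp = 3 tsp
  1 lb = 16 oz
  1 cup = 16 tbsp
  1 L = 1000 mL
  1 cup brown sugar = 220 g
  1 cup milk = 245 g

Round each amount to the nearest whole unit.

chocolate chips: 8 tbsp; buttermilk: 1917 mL; rolled oats: 435 g; sour cream: 869 g; brown sugar: 281 g; milk: 17 oz

Scaling factor: 23/3.
chocolate chips: 1 tbsp × 23/3 ≈ 8 tbsp
buttermilk: 0.25 L × 23/3 × 1000 mL/L ≈ 1917 mL
rolled oats: 2 oz × 23/3 × 28.35 g/oz ≈ 435 g
sour cream: 0.25 lb × 23/3 × 16 oz/lb × 28.35 g/oz ≈ 869 g
brown sugar: (2 tbsp + 2 tsp = 8/3 tbsp) × 23/3 ÷ 16 tbsp/cup × 220 g/cup ≈ 281 g
milk: 0.25 cup × 23/3 × 245 g/cup ÷ 28.35 g/oz ≈ 17 oz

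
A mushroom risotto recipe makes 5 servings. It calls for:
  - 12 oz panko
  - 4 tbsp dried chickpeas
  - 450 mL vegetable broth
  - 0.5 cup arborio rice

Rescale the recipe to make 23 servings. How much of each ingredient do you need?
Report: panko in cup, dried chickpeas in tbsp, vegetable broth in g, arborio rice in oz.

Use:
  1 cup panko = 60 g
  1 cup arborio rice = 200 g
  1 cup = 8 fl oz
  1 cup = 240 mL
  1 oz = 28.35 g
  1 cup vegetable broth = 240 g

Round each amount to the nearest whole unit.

panko: 26 cup; dried chickpeas: 18 tbsp; vegetable broth: 2070 g; arborio rice: 16 oz

Scaling factor: 23/5 = 4.6.
panko: 12 oz × 23/5 × 28.35 g/oz ÷ 60 g/cup ≈ 26 cup
dried chickpeas: 4 tbsp × 23/5 ≈ 18 tbsp
vegetable broth: 450 mL × 23/5 ÷ 240 mL/cup × 240 g/cup = 2070 g
arborio rice: 0.5 cup × 23/5 × 200 g/cup ÷ 28.35 g/oz ≈ 16 oz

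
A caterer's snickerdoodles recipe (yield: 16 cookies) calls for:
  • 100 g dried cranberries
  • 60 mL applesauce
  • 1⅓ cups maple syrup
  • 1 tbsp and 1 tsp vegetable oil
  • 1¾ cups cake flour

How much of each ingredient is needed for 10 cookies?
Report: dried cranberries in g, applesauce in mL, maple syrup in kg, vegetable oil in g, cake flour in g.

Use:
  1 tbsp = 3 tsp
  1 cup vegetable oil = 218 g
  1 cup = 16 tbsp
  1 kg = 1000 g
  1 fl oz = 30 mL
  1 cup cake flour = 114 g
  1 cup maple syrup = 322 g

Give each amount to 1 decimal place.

dried cranberries: 62.5 g; applesauce: 37.5 mL; maple syrup: 0.3 kg; vegetable oil: 11.4 g; cake flour: 124.7 g

Scaling factor: 10/16 = 5/8 = 0.625.
dried cranberries: 100 g × 5/8 = 62.5 g
applesauce: 60 mL × 5/8 = 37.5 mL
maple syrup: 4/3 cup × 5/8 × 322 g/cup ÷ 1000 g/kg ≈ 0.3 kg
vegetable oil: (1 tbsp + 1 tsp = 4/3 tbsp) × 5/8 ÷ 16 tbsp/cup × 218 g/cup ≈ 11.4 g
cake flour: 1.75 cup × 5/8 × 114 g/cup ≈ 124.7 g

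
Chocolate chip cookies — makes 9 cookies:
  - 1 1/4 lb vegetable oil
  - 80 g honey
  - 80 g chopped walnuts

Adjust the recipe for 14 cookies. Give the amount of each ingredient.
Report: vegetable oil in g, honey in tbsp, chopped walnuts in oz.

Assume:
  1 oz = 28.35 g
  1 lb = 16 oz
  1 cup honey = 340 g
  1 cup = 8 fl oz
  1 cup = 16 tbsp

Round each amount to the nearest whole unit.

Scaling factor: 14/9.
vegetable oil: 1.25 lb × 14/9 × 16 oz/lb × 28.35 g/oz = 882 g
honey: 80 g × 14/9 ÷ 340 g/cup × 16 tbsp/cup ≈ 6 tbsp
chopped walnuts: 80 g × 14/9 ÷ 28.35 g/oz ≈ 4 oz

vegetable oil: 882 g; honey: 6 tbsp; chopped walnuts: 4 oz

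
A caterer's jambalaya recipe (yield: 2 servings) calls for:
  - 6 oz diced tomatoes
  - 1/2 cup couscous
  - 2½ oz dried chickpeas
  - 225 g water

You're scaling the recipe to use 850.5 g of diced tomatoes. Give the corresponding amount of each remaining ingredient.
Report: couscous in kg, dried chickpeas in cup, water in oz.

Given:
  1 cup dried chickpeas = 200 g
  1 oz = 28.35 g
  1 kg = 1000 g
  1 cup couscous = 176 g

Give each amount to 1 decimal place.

couscous: 0.4 kg; dried chickpeas: 1.8 cup; water: 39.7 oz

The original recipe has 170.1 g of diced tomatoes, so the scaling factor is 850.5 ÷ 170.1 = 5.
couscous: 0.5 cup × 5 × 176 g/cup ÷ 1000 g/kg ≈ 0.4 kg
dried chickpeas: 2.5 oz × 5 × 28.35 g/oz ÷ 200 g/cup ≈ 1.8 cup
water: 225 g × 5 ÷ 28.35 g/oz ≈ 39.7 oz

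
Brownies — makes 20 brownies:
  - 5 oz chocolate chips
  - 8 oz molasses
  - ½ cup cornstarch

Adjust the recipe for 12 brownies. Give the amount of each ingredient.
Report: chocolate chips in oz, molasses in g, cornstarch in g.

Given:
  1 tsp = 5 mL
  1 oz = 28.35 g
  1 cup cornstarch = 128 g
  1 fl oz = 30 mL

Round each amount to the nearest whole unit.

chocolate chips: 3 oz; molasses: 136 g; cornstarch: 38 g

Scaling factor: 12/20 = 3/5 = 0.6.
chocolate chips: 5 oz × 3/5 = 3 oz
molasses: 8 oz × 3/5 × 28.35 g/oz ≈ 136 g
cornstarch: 0.5 cup × 3/5 × 128 g/cup ≈ 38 g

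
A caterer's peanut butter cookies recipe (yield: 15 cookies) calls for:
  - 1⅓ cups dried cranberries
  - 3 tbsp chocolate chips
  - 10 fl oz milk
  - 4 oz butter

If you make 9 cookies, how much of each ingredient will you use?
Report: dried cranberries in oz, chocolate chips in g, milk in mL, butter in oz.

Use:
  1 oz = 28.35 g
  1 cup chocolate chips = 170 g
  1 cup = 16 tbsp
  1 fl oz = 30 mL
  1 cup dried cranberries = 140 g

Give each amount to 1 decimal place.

Scaling factor: 9/15 = 3/5 = 0.6.
dried cranberries: 4/3 cup × 3/5 × 140 g/cup ÷ 28.35 g/oz ≈ 4.0 oz
chocolate chips: 3 tbsp × 3/5 ÷ 16 tbsp/cup × 170 g/cup ≈ 19.1 g
milk: 10 fl oz × 3/5 × 30 mL/fl oz = 180.0 mL
butter: 4 oz × 3/5 = 2.4 oz

dried cranberries: 4.0 oz; chocolate chips: 19.1 g; milk: 180.0 mL; butter: 2.4 oz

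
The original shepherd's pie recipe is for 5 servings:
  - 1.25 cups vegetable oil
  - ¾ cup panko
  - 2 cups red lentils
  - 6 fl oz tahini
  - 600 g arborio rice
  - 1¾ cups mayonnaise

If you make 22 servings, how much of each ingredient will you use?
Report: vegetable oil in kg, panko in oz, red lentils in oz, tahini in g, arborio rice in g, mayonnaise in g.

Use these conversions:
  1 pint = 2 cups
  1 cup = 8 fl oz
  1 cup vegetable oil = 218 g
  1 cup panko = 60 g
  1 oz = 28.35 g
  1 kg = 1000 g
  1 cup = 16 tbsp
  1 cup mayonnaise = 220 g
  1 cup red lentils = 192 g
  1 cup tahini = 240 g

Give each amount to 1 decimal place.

vegetable oil: 1.2 kg; panko: 7.0 oz; red lentils: 59.6 oz; tahini: 792.0 g; arborio rice: 2640.0 g; mayonnaise: 1694.0 g

Scaling factor: 22/5 = 4.4.
vegetable oil: 1.25 cup × 22/5 × 218 g/cup ÷ 1000 g/kg ≈ 1.2 kg
panko: 0.75 cup × 22/5 × 60 g/cup ÷ 28.35 g/oz ≈ 7.0 oz
red lentils: 2 cup × 22/5 × 192 g/cup ÷ 28.35 g/oz ≈ 59.6 oz
tahini: 6 fl oz × 22/5 ÷ 8 fl oz/cup × 240 g/cup = 792.0 g
arborio rice: 600 g × 22/5 = 2640.0 g
mayonnaise: 1.75 cup × 22/5 × 220 g/cup = 1694.0 g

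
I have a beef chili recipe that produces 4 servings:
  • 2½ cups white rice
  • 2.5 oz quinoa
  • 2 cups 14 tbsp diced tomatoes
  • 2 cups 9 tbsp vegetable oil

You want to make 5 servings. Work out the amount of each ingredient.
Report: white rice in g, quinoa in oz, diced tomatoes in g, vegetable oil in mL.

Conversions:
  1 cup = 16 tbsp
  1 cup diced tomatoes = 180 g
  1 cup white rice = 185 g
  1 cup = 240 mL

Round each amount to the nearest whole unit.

white rice: 578 g; quinoa: 3 oz; diced tomatoes: 647 g; vegetable oil: 769 mL

Scaling factor: 5/4 = 1.25.
white rice: 2.5 cup × 5/4 × 185 g/cup ≈ 578 g
quinoa: 2.5 oz × 5/4 ≈ 3 oz
diced tomatoes: (2 cup + 14 tbsp = 2.875 cup) × 5/4 × 180 g/cup ≈ 647 g
vegetable oil: (2 cup + 9 tbsp = 2.5625 cup) × 5/4 × 240 mL/cup ≈ 769 mL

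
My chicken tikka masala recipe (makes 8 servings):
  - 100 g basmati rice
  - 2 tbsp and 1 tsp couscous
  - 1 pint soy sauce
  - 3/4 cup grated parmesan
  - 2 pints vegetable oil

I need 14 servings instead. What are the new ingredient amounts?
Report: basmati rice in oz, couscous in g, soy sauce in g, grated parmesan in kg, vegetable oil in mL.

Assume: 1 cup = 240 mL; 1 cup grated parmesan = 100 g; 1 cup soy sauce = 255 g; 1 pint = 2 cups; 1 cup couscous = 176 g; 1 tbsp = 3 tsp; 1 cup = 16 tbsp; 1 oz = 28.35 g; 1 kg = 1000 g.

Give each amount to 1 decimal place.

Scaling factor: 14/8 = 7/4 = 1.75.
basmati rice: 100 g × 7/4 ÷ 28.35 g/oz ≈ 6.2 oz
couscous: (2 tbsp + 1 tsp = 7/3 tbsp) × 7/4 ÷ 16 tbsp/cup × 176 g/cup ≈ 44.9 g
soy sauce: 1 pint × 7/4 × 2 cup/pint × 255 g/cup = 892.5 g
grated parmesan: 0.75 cup × 7/4 × 100 g/cup ÷ 1000 g/kg ≈ 0.1 kg
vegetable oil: 2 pint × 7/4 × 2 cup/pint × 240 mL/cup = 1680.0 mL

basmati rice: 6.2 oz; couscous: 44.9 g; soy sauce: 892.5 g; grated parmesan: 0.1 kg; vegetable oil: 1680.0 mL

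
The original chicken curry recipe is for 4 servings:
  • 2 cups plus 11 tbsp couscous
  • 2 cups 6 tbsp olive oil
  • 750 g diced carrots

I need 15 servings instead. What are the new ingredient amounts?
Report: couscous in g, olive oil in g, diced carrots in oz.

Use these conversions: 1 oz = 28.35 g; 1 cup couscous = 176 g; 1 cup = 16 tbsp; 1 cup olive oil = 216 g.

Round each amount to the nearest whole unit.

couscous: 1774 g; olive oil: 1924 g; diced carrots: 99 oz

Scaling factor: 15/4 = 3.75.
couscous: (2 cup + 11 tbsp = 2.6875 cup) × 15/4 × 176 g/cup ≈ 1774 g
olive oil: (2 cup + 6 tbsp = 2.375 cup) × 15/4 × 216 g/cup ≈ 1924 g
diced carrots: 750 g × 15/4 ÷ 28.35 g/oz ≈ 99 oz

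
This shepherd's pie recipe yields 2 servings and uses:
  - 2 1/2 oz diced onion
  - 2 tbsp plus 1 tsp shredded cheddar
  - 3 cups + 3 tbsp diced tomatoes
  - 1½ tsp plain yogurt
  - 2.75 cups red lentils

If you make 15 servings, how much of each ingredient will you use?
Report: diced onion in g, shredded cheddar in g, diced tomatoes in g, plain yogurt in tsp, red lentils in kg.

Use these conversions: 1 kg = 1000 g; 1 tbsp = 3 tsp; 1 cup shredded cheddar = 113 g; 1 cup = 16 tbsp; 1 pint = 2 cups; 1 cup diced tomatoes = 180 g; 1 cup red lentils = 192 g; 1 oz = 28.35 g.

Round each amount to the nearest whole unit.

Scaling factor: 15/2 = 7.5.
diced onion: 2.5 oz × 15/2 × 28.35 g/oz ≈ 532 g
shredded cheddar: (2 tbsp + 1 tsp = 7/3 tbsp) × 15/2 ÷ 16 tbsp/cup × 113 g/cup ≈ 124 g
diced tomatoes: (3 cup + 3 tbsp = 3.1875 cup) × 15/2 × 180 g/cup ≈ 4303 g
plain yogurt: 1.5 tsp × 15/2 ≈ 11 tsp
red lentils: 2.75 cup × 15/2 × 192 g/cup ÷ 1000 g/kg ≈ 4 kg

diced onion: 532 g; shredded cheddar: 124 g; diced tomatoes: 4303 g; plain yogurt: 11 tsp; red lentils: 4 kg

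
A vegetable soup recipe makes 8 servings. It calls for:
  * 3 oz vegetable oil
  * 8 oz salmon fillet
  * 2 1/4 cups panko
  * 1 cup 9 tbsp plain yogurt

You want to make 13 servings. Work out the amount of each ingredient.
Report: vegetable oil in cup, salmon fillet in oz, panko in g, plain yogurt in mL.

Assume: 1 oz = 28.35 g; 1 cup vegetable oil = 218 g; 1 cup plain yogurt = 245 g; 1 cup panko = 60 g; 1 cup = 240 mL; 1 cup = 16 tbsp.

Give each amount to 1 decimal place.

vegetable oil: 0.6 cup; salmon fillet: 13.0 oz; panko: 219.4 g; plain yogurt: 609.4 mL

Scaling factor: 13/8 = 1.625.
vegetable oil: 3 oz × 13/8 × 28.35 g/oz ÷ 218 g/cup ≈ 0.6 cup
salmon fillet: 8 oz × 13/8 = 13.0 oz
panko: 2.25 cup × 13/8 × 60 g/cup ≈ 219.4 g
plain yogurt: (1 cup + 9 tbsp = 1.5625 cup) × 13/8 × 240 mL/cup ≈ 609.4 mL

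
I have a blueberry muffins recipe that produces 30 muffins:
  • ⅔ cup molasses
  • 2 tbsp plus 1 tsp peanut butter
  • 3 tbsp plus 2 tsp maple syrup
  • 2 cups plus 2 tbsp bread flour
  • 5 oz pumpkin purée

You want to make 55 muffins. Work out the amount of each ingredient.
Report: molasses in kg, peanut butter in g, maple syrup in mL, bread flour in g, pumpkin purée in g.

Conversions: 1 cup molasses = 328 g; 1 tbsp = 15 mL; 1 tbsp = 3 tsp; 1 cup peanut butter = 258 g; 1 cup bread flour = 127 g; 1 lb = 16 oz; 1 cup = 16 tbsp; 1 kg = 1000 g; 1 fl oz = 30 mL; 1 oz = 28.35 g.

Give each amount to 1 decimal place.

molasses: 0.4 kg; peanut butter: 69.0 g; maple syrup: 100.8 mL; bread flour: 494.8 g; pumpkin purée: 259.9 g

Scaling factor: 55/30 = 11/6.
molasses: 2/3 cup × 11/6 × 328 g/cup ÷ 1000 g/kg ≈ 0.4 kg
peanut butter: (2 tbsp + 1 tsp = 7/3 tbsp) × 11/6 ÷ 16 tbsp/cup × 258 g/cup ≈ 69.0 g
maple syrup: (3 tbsp + 2 tsp = 11/3 tbsp) × 11/6 × 15 mL/tbsp ≈ 100.8 mL
bread flour: (2 cup + 2 tbsp = 2.125 cup) × 11/6 × 127 g/cup ≈ 494.8 g
pumpkin purée: 5 oz × 11/6 × 28.35 g/oz ≈ 259.9 g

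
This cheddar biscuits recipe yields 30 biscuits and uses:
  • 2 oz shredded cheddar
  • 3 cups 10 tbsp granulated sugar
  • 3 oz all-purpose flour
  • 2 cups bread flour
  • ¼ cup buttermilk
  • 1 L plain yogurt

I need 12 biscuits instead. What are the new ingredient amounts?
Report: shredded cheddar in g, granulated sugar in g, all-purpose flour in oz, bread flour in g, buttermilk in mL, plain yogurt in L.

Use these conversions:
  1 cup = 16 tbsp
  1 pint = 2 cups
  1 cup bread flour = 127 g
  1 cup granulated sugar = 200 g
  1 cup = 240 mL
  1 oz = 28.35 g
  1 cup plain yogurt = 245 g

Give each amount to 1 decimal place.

Scaling factor: 12/30 = 2/5 = 0.4.
shredded cheddar: 2 oz × 2/5 × 28.35 g/oz ≈ 22.7 g
granulated sugar: (3 cup + 10 tbsp = 3.625 cup) × 2/5 × 200 g/cup = 290.0 g
all-purpose flour: 3 oz × 2/5 = 1.2 oz
bread flour: 2 cup × 2/5 × 127 g/cup = 101.6 g
buttermilk: 0.25 cup × 2/5 × 240 mL/cup = 24.0 mL
plain yogurt: 1 L × 2/5 = 0.4 L

shredded cheddar: 22.7 g; granulated sugar: 290.0 g; all-purpose flour: 1.2 oz; bread flour: 101.6 g; buttermilk: 24.0 mL; plain yogurt: 0.4 L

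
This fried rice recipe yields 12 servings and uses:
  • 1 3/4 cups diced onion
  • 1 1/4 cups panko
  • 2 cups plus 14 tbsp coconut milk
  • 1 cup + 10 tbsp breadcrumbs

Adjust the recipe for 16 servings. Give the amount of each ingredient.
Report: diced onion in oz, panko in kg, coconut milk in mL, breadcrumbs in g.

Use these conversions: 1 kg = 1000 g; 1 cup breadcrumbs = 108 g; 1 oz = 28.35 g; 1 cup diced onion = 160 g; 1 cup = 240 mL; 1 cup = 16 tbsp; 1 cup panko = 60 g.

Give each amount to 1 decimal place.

diced onion: 13.2 oz; panko: 0.1 kg; coconut milk: 920.0 mL; breadcrumbs: 234.0 g

Scaling factor: 16/12 = 4/3.
diced onion: 1.75 cup × 4/3 × 160 g/cup ÷ 28.35 g/oz ≈ 13.2 oz
panko: 1.25 cup × 4/3 × 60 g/cup ÷ 1000 g/kg = 0.1 kg
coconut milk: (2 cup + 14 tbsp = 2.875 cup) × 4/3 × 240 mL/cup = 920.0 mL
breadcrumbs: (1 cup + 10 tbsp = 1.625 cup) × 4/3 × 108 g/cup = 234.0 g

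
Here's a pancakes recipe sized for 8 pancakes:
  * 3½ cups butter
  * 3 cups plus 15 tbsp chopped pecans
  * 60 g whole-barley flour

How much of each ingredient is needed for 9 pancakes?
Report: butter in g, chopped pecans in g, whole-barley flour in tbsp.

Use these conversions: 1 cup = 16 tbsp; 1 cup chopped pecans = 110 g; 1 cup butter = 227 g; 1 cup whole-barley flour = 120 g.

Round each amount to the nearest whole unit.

Scaling factor: 9/8 = 1.125.
butter: 3.5 cup × 9/8 × 227 g/cup ≈ 894 g
chopped pecans: (3 cup + 15 tbsp = 3.9375 cup) × 9/8 × 110 g/cup ≈ 487 g
whole-barley flour: 60 g × 9/8 ÷ 120 g/cup × 16 tbsp/cup = 9 tbsp

butter: 894 g; chopped pecans: 487 g; whole-barley flour: 9 tbsp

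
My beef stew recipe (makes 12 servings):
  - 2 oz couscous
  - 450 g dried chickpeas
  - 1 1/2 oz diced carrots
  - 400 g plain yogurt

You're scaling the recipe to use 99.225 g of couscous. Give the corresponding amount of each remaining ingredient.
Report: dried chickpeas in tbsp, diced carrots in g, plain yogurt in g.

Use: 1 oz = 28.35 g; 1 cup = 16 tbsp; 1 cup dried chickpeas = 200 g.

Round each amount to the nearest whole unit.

dried chickpeas: 63 tbsp; diced carrots: 74 g; plain yogurt: 700 g

The original recipe has 56.7 g of couscous, so the scaling factor is 99.225 ÷ 56.7 = 7/4 = 1.75.
dried chickpeas: 450 g × 7/4 ÷ 200 g/cup × 16 tbsp/cup = 63 tbsp
diced carrots: 1.5 oz × 7/4 × 28.35 g/oz ≈ 74 g
plain yogurt: 400 g × 7/4 = 700 g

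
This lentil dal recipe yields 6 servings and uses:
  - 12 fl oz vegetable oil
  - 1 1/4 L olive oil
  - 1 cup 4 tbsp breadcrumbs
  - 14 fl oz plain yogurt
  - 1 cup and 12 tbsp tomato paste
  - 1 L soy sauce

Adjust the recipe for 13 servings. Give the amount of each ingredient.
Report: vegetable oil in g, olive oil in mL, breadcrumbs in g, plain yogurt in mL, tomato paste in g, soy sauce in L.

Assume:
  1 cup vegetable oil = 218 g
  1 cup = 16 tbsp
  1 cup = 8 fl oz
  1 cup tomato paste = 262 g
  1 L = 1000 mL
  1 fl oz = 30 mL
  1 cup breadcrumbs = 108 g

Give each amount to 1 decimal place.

vegetable oil: 708.5 g; olive oil: 2708.3 mL; breadcrumbs: 292.5 g; plain yogurt: 910.0 mL; tomato paste: 993.4 g; soy sauce: 2.2 L

Scaling factor: 13/6.
vegetable oil: 12 fl oz × 13/6 ÷ 8 fl oz/cup × 218 g/cup = 708.5 g
olive oil: 1.25 L × 13/6 × 1000 mL/L ≈ 2708.3 mL
breadcrumbs: (1 cup + 4 tbsp = 1.25 cup) × 13/6 × 108 g/cup = 292.5 g
plain yogurt: 14 fl oz × 13/6 × 30 mL/fl oz = 910.0 mL
tomato paste: (1 cup + 12 tbsp = 1.75 cup) × 13/6 × 262 g/cup ≈ 993.4 g
soy sauce: 1 L × 13/6 ≈ 2.2 L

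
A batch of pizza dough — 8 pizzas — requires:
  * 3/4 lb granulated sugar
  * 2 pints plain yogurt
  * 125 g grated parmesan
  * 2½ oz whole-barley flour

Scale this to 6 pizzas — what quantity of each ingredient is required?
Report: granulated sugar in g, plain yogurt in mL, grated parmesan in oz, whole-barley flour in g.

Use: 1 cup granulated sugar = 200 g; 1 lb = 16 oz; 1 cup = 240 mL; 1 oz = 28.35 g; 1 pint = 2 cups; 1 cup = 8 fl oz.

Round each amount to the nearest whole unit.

granulated sugar: 255 g; plain yogurt: 720 mL; grated parmesan: 3 oz; whole-barley flour: 53 g

Scaling factor: 6/8 = 3/4 = 0.75.
granulated sugar: 0.75 lb × 3/4 × 16 oz/lb × 28.35 g/oz ≈ 255 g
plain yogurt: 2 pint × 3/4 × 2 cup/pint × 240 mL/cup = 720 mL
grated parmesan: 125 g × 3/4 ÷ 28.35 g/oz ≈ 3 oz
whole-barley flour: 2.5 oz × 3/4 × 28.35 g/oz ≈ 53 g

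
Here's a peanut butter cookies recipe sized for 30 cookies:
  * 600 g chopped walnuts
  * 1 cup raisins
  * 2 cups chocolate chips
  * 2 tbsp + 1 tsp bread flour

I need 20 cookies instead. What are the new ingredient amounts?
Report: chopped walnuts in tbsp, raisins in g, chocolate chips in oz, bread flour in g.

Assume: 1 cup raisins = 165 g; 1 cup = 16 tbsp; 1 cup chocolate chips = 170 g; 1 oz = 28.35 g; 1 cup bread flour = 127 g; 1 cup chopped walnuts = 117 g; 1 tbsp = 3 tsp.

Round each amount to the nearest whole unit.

chopped walnuts: 55 tbsp; raisins: 110 g; chocolate chips: 8 oz; bread flour: 12 g

Scaling factor: 20/30 = 2/3.
chopped walnuts: 600 g × 2/3 ÷ 117 g/cup × 16 tbsp/cup ≈ 55 tbsp
raisins: 1 cup × 2/3 × 165 g/cup = 110 g
chocolate chips: 2 cup × 2/3 × 170 g/cup ÷ 28.35 g/oz ≈ 8 oz
bread flour: (2 tbsp + 1 tsp = 7/3 tbsp) × 2/3 ÷ 16 tbsp/cup × 127 g/cup ≈ 12 g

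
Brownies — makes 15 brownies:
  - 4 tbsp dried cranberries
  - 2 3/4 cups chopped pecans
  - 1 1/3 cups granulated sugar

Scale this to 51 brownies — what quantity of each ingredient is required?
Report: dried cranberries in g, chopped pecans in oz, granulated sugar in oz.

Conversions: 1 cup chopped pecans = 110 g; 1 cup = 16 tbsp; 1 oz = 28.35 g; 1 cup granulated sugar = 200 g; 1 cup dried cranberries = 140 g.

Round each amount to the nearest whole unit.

dried cranberries: 119 g; chopped pecans: 36 oz; granulated sugar: 32 oz

Scaling factor: 51/15 = 17/5 = 3.4.
dried cranberries: 4 tbsp × 17/5 ÷ 16 tbsp/cup × 140 g/cup = 119 g
chopped pecans: 2.75 cup × 17/5 × 110 g/cup ÷ 28.35 g/oz ≈ 36 oz
granulated sugar: 4/3 cup × 17/5 × 200 g/cup ÷ 28.35 g/oz ≈ 32 oz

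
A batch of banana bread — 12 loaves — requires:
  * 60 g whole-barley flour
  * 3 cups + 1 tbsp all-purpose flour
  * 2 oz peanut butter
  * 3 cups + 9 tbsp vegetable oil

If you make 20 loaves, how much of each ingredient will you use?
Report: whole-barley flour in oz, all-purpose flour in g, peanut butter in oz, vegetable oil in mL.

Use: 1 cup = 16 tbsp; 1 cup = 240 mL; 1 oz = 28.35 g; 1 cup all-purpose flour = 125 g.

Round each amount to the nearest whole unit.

whole-barley flour: 4 oz; all-purpose flour: 638 g; peanut butter: 3 oz; vegetable oil: 1425 mL

Scaling factor: 20/12 = 5/3.
whole-barley flour: 60 g × 5/3 ÷ 28.35 g/oz ≈ 4 oz
all-purpose flour: (3 cup + 1 tbsp = 3.0625 cup) × 5/3 × 125 g/cup ≈ 638 g
peanut butter: 2 oz × 5/3 ≈ 3 oz
vegetable oil: (3 cup + 9 tbsp = 3.5625 cup) × 5/3 × 240 mL/cup = 1425 mL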